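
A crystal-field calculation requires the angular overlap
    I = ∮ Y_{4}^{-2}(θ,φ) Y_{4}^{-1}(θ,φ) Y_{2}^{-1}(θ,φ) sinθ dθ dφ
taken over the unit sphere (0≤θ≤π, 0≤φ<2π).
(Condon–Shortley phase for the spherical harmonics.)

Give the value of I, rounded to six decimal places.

m-sum = -2 − 1 − 1 = -4 ≠ 0 ⇒ I = 0

0.000000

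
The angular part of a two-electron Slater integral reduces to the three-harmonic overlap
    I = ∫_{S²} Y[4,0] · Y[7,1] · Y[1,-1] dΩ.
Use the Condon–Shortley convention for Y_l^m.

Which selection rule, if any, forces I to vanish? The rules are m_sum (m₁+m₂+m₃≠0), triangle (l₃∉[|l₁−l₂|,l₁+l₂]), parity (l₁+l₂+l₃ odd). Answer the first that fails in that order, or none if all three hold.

Σmᵢ = 0  ✓
l₃∈[|l₁−l₂|,l₁+l₂]=[3,11], have l₃=1  ✗
Σlᵢ = 12 ⇒ even

triangle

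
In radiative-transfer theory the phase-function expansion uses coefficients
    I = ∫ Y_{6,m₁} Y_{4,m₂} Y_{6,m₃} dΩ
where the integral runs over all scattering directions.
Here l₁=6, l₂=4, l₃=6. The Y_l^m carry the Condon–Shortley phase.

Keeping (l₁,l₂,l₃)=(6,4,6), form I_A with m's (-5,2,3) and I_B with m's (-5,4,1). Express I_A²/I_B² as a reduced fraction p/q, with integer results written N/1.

72/35

l's match ⇒ only the (l;m) 3-j factors differ between A and B.
A: triangle coeff Δ(6,4,6) = 1/15315300; Σ_t [3,4]: t=3:−1/1451520 t=4:+1/483840 = 1/725760; (3j)²=24/1547 [(6 4 6; -5 2 3)], sign=-1
B: triangle coeff Δ(6,4,6) = 1/15315300; Σ_t [4,4]: t=4:+1/2903040 = 1/2903040; (3j)²=5/663 [(6 4 6; -5 4 1)], sign=-1
I_A²/I_B² = (24/1547)/(5/663) = 72/35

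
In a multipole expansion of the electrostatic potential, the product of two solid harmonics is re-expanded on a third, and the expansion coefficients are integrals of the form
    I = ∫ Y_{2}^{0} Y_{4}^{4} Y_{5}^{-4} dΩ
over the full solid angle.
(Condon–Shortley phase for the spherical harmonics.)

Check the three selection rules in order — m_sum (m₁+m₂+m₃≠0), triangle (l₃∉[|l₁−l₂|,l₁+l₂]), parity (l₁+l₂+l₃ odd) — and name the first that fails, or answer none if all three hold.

parity

azimuthal sum: 0 + 4 − 4 = 0  ✓
2 ≤ 5 ≤ 6 (triangle on l)  ✓
L = 2 + 4 + 5 = 11 (odd)  ✗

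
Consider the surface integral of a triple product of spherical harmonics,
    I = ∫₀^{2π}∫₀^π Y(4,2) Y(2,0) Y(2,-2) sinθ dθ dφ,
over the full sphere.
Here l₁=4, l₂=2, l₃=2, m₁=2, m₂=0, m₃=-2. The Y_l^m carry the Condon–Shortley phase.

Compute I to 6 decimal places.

Checks pass: Σm=0; 8 even; l₃=2∈[2,6].
(2·4+1)(2·2+1)(2·2+1) = 225
Δ: 4! 4! 0! / 9! → 1/630
sum: t=2:+1/16 = 1/16
3j²(4 2 2; 0 0 0) = Δ·Π!·Σ² = 2/35  (sign +1)
sum: t=2:+1/96 = 1/96
3j²(4 2 2; 2 0 -2) = Δ·Π!·Σ² = 1/42  (sign +1)
combine: 4πI² = 225·2/35·1/42 = 15/49
take √, sign +1: I = 0.15607835

0.156078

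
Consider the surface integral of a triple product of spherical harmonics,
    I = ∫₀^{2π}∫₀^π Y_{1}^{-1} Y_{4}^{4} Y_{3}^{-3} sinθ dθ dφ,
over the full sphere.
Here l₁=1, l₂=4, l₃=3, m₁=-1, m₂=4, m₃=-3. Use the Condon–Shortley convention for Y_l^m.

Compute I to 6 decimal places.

0.325735

m-sum 0 ✓  L=8 even ✓  3≤3≤5 ✓
Π(2lᵢ+1) = 3×9×7 = 189
triangle coeff Δ(1,4,3) = 1/252
Σ_t [1,1]: t=1:−1/36 = -1/36
(3j)²=4/63 [(1 4 3; 0 0 0)], sign=+1
Σ_t [2,2]: t=2:+1/1440 = 1/1440
(3j)²=1/9 [(1 4 3; -1 4 -3)], sign=+1
⇒ 4πI² = 4/3
I = (+1)√(4/3/(4π)) = 0.32573501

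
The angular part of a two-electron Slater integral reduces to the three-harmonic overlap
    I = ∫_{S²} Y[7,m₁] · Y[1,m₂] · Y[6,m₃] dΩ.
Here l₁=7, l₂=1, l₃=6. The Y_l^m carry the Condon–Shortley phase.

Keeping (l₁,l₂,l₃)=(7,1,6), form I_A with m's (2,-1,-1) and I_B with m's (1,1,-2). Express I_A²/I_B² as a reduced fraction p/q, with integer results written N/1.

12/5

l's match ⇒ only the (l;m) 3-j factors differ between A and B.
A: triangle coeff Δ(7,1,6) = 1/1365; Σ_t [0,0]: t=0:+1/1209600 = 1/1209600; (3j)²=12/455 [(7 1 6; 2 -1 -1)], sign=-1
B: triangle coeff Δ(7,1,6) = 1/1365; Σ_t [2,2]: t=2:+1/1935360 = 1/1935360; (3j)²=1/91 [(7 1 6; 1 1 -2)], sign=+1
I_A²/I_B² = (12/455)/(1/91) = 12/5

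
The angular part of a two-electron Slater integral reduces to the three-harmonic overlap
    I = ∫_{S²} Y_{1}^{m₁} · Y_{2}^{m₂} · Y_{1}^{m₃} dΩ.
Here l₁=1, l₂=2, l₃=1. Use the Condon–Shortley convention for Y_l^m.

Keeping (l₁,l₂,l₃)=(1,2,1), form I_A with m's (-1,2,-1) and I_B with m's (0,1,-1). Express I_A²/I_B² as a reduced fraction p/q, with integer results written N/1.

2/1

Shared (l₁,l₂,l₃)=(1,2,1): N and (l;000)² cancel in I_A²/I_B².
A: Δ = 2!·0!·2!/5! = 1/30; Racah Σ t=2..2: t=2:+1/4 = 1/4; ⇒ 3j(1 2 1; -1 2 -1)² = 1/5, sgn +1
B: Δ = 2!·0!·2!/5! = 1/30; Racah Σ t=1..1: t=1:−1/2 = -1/2; ⇒ 3j(1 2 1; 0 1 -1)² = 1/10, sgn -1
I_A²/I_B² = (1/5)/(1/10) = 2/1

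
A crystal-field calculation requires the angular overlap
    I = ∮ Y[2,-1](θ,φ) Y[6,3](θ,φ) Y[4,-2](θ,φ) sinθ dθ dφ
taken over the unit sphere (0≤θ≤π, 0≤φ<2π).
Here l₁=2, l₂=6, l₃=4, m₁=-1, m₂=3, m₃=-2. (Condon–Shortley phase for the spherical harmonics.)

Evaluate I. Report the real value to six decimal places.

Rules hold: Σm=0, L=12 even, 4≤4≤8.
N = 5·13·9 = 585
Δ = 4!·0!·8!/13! = 1/6435
Racah Σ t=2..2: t=2:+1/2304 = 1/2304
⇒ 3j(2 6 4; 0 0 0)² = 5/143, sgn +1
Racah Σ t=3..3: t=3:−1/8640 = -1/8640
⇒ 3j(2 6 4; -1 3 -2)² = 28/715, sgn -1
4πI² = N·(3j₀)²·(3jₘ)² = 1260/1573
I = -1·√(0.801017/4π) = -0.25247360

-0.252474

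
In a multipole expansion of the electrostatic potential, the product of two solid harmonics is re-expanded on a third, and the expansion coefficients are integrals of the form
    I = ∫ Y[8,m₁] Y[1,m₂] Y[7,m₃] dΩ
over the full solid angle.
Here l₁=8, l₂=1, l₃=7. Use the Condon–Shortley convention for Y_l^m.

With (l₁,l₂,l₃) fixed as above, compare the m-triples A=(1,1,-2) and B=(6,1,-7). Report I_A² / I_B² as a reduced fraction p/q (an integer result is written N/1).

21/1

Shared (l₁,l₂,l₃)=(8,1,7): N and (l;000)² cancel in I_A²/I_B².
A: Δ = 2!·14!·0!/17! = 1/2040; Racah Σ t=2..2: t=2:+1/87091200 = 1/87091200; ⇒ 3j(8 1 7; 1 1 -2)² = 7/680, sgn -1
B: Δ = 2!·14!·0!/17! = 1/2040; Racah Σ t=2..2: t=2:+1/174356582400 = 1/174356582400; ⇒ 3j(8 1 7; 6 1 -7)² = 1/2040, sgn +1
I_A²/I_B² = (7/680)/(1/2040) = 21/1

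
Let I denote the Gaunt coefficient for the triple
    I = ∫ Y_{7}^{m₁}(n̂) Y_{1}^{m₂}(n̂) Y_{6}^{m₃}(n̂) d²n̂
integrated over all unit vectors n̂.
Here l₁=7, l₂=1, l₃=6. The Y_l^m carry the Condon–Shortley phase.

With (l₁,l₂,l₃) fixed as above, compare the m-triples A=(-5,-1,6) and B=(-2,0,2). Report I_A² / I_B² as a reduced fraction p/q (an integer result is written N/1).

Shared (l₁,l₂,l₃)=(7,1,6): N and (l;000)² cancel in I_A²/I_B².
A: Δ = 2!·12!·0!/15! = 1/1365; Racah Σ t=0..0: t=0:+1/958003200 = 1/958003200; ⇒ 3j(7 1 6; -5 -1 6)² = 1/1365, sgn +1
B: Δ = 2!·12!·0!/15! = 1/1365; Racah Σ t=1..1: t=1:−1/967680 = -1/967680; ⇒ 3j(7 1 6; -2 0 2)² = 3/91, sgn -1
I_A²/I_B² = (1/1365)/(3/91) = 1/45

1/45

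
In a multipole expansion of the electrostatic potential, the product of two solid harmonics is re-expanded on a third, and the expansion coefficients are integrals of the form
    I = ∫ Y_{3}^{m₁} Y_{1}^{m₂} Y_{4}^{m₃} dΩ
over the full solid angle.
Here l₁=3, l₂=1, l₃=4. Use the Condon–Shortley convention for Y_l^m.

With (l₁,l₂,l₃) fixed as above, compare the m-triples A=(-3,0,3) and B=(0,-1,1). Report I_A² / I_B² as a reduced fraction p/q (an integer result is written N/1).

7/10

Same 3,1,4: normalisation and zero-m 3j drop out of the ratio.
A: Δ: 0! 6! 2! / 9! → 1/252; sum: t=0:+1/720 = 1/720; 3j²(3 1 4; -3 0 3) = Δ·Π!·Σ² = 1/36  (sign -1)
B: Δ: 0! 6! 2! / 9! → 1/252; sum: t=0:+1/72 = 1/72; 3j²(3 1 4; 0 -1 1) = Δ·Π!·Σ² = 5/126  (sign -1)
I_A²/I_B² = (1/36)/(5/126) = 7/10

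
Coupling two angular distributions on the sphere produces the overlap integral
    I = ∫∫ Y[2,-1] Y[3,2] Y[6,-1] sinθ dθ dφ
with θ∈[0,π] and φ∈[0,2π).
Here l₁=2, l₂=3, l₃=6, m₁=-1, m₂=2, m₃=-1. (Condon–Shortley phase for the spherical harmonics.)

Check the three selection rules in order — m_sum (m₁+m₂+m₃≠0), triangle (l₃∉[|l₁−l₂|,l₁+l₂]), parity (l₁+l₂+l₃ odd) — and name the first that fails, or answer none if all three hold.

triangle

azimuthal sum: -1 + 2 − 1 = 0  ✓
1 ≤ 6 ≤ 5 (triangle on l)  ✗
L = 2 + 3 + 6 = 11 (odd)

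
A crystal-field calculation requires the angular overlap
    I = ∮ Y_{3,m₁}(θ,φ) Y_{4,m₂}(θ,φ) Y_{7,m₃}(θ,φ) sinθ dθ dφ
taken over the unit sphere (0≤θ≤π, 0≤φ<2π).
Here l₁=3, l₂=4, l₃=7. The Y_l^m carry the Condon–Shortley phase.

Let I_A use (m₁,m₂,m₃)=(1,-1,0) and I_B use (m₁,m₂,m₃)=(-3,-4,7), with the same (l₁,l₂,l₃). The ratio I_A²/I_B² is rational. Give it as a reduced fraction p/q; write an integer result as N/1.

Same 3,4,7: normalisation and zero-m 3j drop out of the ratio.
A: Δ: 0! 6! 8! / 15! → 1/45045; sum: t=0:+1/34560 = 1/34560; 3j²(3 4 7; 1 -1 0) = Δ·Π!·Σ² = 7/429  (sign -1)
B: Δ: 0! 6! 8! / 15! → 1/45045; sum: t=0:+1/29030400 = 1/29030400; 3j²(3 4 7; -3 -4 7) = Δ·Π!·Σ² = 1/15  (sign +1)
I_A²/I_B² = (7/429)/(1/15) = 35/143

35/143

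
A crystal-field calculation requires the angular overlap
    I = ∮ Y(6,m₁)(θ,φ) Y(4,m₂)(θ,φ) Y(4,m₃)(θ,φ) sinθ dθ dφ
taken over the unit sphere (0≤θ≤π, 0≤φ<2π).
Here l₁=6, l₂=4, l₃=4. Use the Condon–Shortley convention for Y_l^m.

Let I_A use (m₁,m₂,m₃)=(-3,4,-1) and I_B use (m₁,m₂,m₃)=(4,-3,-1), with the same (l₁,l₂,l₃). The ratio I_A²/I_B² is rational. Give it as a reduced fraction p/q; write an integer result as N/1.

80/3

Shared (l₁,l₂,l₃)=(6,4,4): N and (l;000)² cancel in I_A²/I_B².
A: Δ = 6!·6!·2!/15! = 1/1261260; Racah Σ t=6..6: t=6:+1/51840 = 1/51840; ⇒ 3j(6 4 4; -3 4 -1)² = 8/429, sgn -1
B: Δ = 6!·6!·2!/15! = 1/1261260; Racah Σ t=0..1: t=0:+1/34560 t=1:−1/28800 = -1/172800; ⇒ 3j(6 4 4; 4 -3 -1)² = 1/1430, sgn +1
I_A²/I_B² = (8/429)/(1/1430) = 80/3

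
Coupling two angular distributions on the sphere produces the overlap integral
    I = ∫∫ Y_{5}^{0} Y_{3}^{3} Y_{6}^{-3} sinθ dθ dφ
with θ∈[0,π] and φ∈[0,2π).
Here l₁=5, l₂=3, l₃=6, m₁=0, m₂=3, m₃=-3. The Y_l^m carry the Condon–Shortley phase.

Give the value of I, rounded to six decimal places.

Rules hold: Σm=0, L=14 even, 2≤6≤8.
N = 11·7·13 = 1001
Δ = 2!·8!·4!/15! = 1/675675
Racah Σ t=0..2: t=0:+1/8640 t=1:−1/2304 t=2:+1/8640 = -7/34560
⇒ 3j(5 3 6; 0 0 0)² = 7/429, sgn -1
Racah Σ t=2..2: t=2:+1/34560 = 1/34560
⇒ 3j(5 3 6; 0 3 -3)² = 4/143, sgn -1
4πI² = N·(3j₀)²·(3jₘ)² = 196/429
I = +1·√(0.456876/4π) = 0.19067531

0.190675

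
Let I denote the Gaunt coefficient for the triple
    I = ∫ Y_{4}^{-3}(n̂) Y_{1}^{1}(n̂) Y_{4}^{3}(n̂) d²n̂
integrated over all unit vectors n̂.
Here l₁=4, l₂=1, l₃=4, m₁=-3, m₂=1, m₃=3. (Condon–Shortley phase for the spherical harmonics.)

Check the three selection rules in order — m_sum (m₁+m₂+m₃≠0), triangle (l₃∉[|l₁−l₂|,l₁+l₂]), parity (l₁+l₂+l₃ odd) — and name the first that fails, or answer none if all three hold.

m_sum

m₁+m₂+m₃ = -3 + 1 + 3 = 1  ✗
triangle: |4−1|=3 ≤ l₃=4 ≤ 4+1=5
parity: l₁+l₂+l₃ = 9 is odd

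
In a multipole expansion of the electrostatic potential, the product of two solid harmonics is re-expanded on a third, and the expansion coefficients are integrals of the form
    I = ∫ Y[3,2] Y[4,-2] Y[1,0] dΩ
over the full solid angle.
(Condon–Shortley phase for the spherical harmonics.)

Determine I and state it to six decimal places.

0.213244

Rules hold: Σm=0, L=8 even, 1≤1≤7.
N = 7·9·3 = 189
Δ = 6!·0!·2!/9! = 1/252
Racah Σ t=3..3: t=3:−1/36 = -1/36
⇒ 3j(3 4 1; 0 0 0)² = 4/63, sgn +1
Racah Σ t=1..1: t=1:−1/120 = -1/120
⇒ 3j(3 4 1; 2 -2 0)² = 1/21, sgn +1
4πI² = N·(3j₀)²·(3jₘ)² = 4/7
I = +1·√(0.571429/4π) = 0.21324362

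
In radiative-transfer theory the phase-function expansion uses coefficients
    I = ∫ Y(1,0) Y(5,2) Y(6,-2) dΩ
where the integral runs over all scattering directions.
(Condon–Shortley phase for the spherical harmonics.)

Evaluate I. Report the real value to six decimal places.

m-sum 0 ✓  L=12 even ✓  4≤6≤6 ✓
Π(2lᵢ+1) = 3×11×13 = 429
triangle coeff Δ(1,5,6) = 1/858
Σ_t [0,0]: t=0:+1/14400 = 1/14400
(3j)²=6/143 [(1 5 6; 0 0 0)], sign=+1
Σ_t [0,0]: t=0:+1/30240 = 1/30240
(3j)²=16/429 [(1 5 6; 0 2 -2)], sign=+1
⇒ 4πI² = 96/143
I = (+1)√(96/143/(4π)) = 0.23113338

0.231133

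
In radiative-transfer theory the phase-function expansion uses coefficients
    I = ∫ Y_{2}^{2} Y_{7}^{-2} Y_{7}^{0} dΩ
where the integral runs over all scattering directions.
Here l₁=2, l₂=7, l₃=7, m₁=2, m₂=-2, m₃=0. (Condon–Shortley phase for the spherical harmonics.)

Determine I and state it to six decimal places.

Rules hold: Σm=0, L=16 even, 5≤7≤9.
N = 5·15·15 = 1125
Δ = 2!·2!·12!/17! = 1/185640
Racah Σ t=0..2: t=0:+1/2419200 t=1:−1/518400 t=2:+1/2419200 = -1/907200
⇒ 3j(2 7 7; 0 0 0)² = 56/3315, sgn +1
Racah Σ t=0..0: t=0:+1/2419200 = 1/2419200
⇒ 3j(2 7 7; 2 -2 0)² = 27/1105, sgn -1
4πI² = N·(3j₀)²·(3jₘ)² = 22680/48841
I = -1·√(0.464364/4π) = -0.19223140

-0.192231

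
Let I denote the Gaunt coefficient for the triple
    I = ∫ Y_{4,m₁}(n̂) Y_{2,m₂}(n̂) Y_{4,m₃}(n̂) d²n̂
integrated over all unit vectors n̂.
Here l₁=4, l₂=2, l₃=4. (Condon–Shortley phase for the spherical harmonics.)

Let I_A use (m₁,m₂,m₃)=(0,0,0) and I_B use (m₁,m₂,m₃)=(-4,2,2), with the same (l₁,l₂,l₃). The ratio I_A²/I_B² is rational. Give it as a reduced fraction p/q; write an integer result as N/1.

50/21

l's match ⇒ only the (l;m) 3-j factors differ between A and B.
A: triangle coeff Δ(4,2,4) = 1/13860; Σ_t [0,2]: t=0:+1/192 t=1:−1/36 t=2:+1/192 = -5/288; (3j)²=20/693 [(4 2 4; 0 0 0)], sign=-1
B: triangle coeff Δ(4,2,4) = 1/13860; Σ_t [2,2]: t=2:+1/2880 = 1/2880; (3j)²=2/165 [(4 2 4; -4 2 2)], sign=+1
I_A²/I_B² = (20/693)/(2/165) = 50/21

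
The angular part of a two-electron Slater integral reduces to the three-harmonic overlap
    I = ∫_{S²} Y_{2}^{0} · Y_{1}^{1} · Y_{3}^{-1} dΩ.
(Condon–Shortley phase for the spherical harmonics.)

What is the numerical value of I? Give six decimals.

m-sum 0 ✓  L=6 even ✓  1≤3≤3 ✓
Π(2lᵢ+1) = 5×3×7 = 105
triangle coeff Δ(2,1,3) = 1/105
Σ_t [0,0]: t=0:+1/4 = 1/4
(3j)²=3/35 [(2 1 3; 0 0 0)], sign=-1
Σ_t [0,0]: t=0:+1/8 = 1/8
(3j)²=2/35 [(2 1 3; 0 1 -1)], sign=+1
⇒ 4πI² = 18/35
I = (-1)√(18/35/(4π)) = -0.20230066

-0.202301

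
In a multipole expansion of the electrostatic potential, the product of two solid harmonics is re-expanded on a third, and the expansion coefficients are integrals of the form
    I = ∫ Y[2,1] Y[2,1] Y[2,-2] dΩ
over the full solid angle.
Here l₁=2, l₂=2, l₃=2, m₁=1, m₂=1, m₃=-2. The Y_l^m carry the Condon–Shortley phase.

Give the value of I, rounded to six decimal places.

Rules hold: Σm=0, L=6 even, 0≤2≤4.
N = 5·5·5 = 125
Δ = 2!·2!·2!/7! = 1/630
Racah Σ t=0..2: t=0:+1/8 t=1:−1/1 t=2:+1/8 = -3/4
⇒ 3j(2 2 2; 0 0 0)² = 2/35, sgn -1
Racah Σ t=1..1: t=1:−1/4 = -1/4
⇒ 3j(2 2 2; 1 1 -2)² = 3/35, sgn -1
4πI² = N·(3j₀)²·(3jₘ)² = 30/49
I = +1·√(0.612245/4π) = 0.22072812

0.220728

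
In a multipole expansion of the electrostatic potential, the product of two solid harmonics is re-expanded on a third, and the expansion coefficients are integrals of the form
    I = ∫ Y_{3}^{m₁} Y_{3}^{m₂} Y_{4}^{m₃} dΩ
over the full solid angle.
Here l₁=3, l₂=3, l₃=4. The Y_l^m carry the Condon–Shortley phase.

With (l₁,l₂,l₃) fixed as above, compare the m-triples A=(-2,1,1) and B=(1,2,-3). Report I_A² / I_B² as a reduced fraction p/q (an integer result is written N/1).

16/7

Shared (l₁,l₂,l₃)=(3,3,4): N and (l;000)² cancel in I_A²/I_B².
A: Δ = 2!·4!·4!/11! = 1/34650; Racah Σ t=1..2: t=1:−1/144 t=2:+1/48 = 1/72; ⇒ 3j(3 3 4; -2 1 1)² = 16/693, sgn -1
B: Δ = 2!·4!·4!/11! = 1/34650; Racah Σ t=1..2: t=1:−1/144 t=2:+1/288 = -1/288; ⇒ 3j(3 3 4; 1 2 -3)² = 1/99, sgn +1
I_A²/I_B² = (16/693)/(1/99) = 16/7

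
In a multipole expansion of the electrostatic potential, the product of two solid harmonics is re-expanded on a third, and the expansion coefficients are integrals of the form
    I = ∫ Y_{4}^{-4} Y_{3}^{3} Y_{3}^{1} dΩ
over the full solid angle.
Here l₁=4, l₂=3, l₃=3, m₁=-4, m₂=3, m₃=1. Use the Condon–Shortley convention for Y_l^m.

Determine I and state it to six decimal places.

Rules hold: Σm=0, L=10 even, 1≤3≤7.
N = 9·7·7 = 441
Δ = 4!·4!·2!/11! = 1/34650
Racah Σ t=1..3: t=1:−1/72 t=2:+1/16 t=3:−1/72 = 5/144
⇒ 3j(4 3 3; 0 0 0)² = 2/77, sgn -1
Racah Σ t=4..4: t=4:+1/1152 = 1/1152
⇒ 3j(4 3 3; -4 3 1)² = 1/33, sgn +1
4πI² = N·(3j₀)²·(3jₘ)² = 42/121
I = -1·√(0.347107/4π) = -0.16619847

-0.166198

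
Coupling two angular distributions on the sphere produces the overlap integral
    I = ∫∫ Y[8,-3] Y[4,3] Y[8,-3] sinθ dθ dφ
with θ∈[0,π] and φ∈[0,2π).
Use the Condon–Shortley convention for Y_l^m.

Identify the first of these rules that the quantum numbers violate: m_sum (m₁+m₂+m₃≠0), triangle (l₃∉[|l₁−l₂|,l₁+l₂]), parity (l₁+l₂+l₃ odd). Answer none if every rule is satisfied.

m_sum

azimuthal sum: -3 + 3 − 3 = -3  ✗
4 ≤ 8 ≤ 12 (triangle on l)
L = 8 + 4 + 8 = 20 (even)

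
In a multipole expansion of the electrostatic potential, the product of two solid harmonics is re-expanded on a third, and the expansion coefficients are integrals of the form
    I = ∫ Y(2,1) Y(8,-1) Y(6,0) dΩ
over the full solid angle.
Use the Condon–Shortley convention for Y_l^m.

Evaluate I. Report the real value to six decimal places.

-0.205780

m-sum 0 ✓  L=16 even ✓  6≤6≤10 ✓
Π(2lᵢ+1) = 5×17×13 = 1105
triangle coeff Δ(2,8,6) = 1/30940
Σ_t [2,2]: t=2:+1/2073600 = 1/2073600
(3j)²=28/1105 [(2 8 6; 0 0 0)], sign=+1
Σ_t [1,1]: t=1:−1/3110400 = -1/3110400
(3j)²=21/1105 [(2 8 6; 1 -1 0)], sign=-1
⇒ 4πI² = 588/1105
I = (-1)√(588/1105/(4π)) = -0.20577973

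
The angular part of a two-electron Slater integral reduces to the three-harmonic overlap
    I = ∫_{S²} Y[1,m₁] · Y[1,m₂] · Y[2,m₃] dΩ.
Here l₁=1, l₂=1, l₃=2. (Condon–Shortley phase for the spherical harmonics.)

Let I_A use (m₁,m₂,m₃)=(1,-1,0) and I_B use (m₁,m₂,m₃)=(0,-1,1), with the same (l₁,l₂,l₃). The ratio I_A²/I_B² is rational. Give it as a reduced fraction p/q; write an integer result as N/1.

1/3

l's match ⇒ only the (l;m) 3-j factors differ between A and B.
A: triangle coeff Δ(1,1,2) = 1/30; Σ_t [0,0]: t=0:+1/4 = 1/4; (3j)²=1/30 [(1 1 2; 1 -1 0)], sign=+1
B: triangle coeff Δ(1,1,2) = 1/30; Σ_t [0,0]: t=0:+1/2 = 1/2; (3j)²=1/10 [(1 1 2; 0 -1 1)], sign=-1
I_A²/I_B² = (1/30)/(1/10) = 1/3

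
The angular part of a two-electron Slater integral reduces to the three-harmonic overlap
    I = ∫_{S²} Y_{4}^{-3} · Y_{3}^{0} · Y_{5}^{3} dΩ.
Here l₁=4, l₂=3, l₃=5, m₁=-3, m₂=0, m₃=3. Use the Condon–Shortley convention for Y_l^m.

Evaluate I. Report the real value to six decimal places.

0.103862

Rules hold: Σm=0, L=12 even, 1≤5≤7.
N = 9·7·11 = 693
Δ = 2!·6!·4!/13! = 1/180180
Racah Σ t=0..2: t=0:+1/576 t=1:−1/144 t=2:+1/576 = -1/288
⇒ 3j(4 3 5; 0 0 0)² = 20/1001, sgn +1
Racah Σ t=1..2: t=1:−1/2880 t=2:+1/1440 = 1/2880
⇒ 3j(4 3 5; -3 0 3)² = 7/715, sgn +1
4πI² = N·(3j₀)²·(3jₘ)² = 252/1859
I = +1·√(0.135557/4π) = 0.10386175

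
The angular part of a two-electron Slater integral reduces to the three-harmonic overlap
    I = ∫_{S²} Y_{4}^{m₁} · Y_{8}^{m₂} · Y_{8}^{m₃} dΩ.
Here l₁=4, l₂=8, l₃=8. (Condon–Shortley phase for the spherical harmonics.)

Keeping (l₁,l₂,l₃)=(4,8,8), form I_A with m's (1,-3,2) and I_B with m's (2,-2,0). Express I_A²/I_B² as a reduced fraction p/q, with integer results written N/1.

220/189

l's match ⇒ only the (l;m) 3-j factors differ between A and B.
A: triangle coeff Δ(4,8,8) = 1/185175900; Σ_t [0,3]: t=0:+1/87091200 t=1:−1/23224320 t=2:+1/52254720 t=3:−1/1045094400 = -1/74649600; (3j)²=110/12597 [(4 8 8; 1 -3 2)], sign=-1
B: triangle coeff Δ(4,8,8) = 1/185175900; Σ_t [0,2]: t=0:+1/49766400 t=1:−1/21772800 t=2:+1/92897280 = -1/66355200; (3j)²=63/8398 [(4 8 8; 2 -2 0)], sign=-1
I_A²/I_B² = (110/12597)/(63/8398) = 220/189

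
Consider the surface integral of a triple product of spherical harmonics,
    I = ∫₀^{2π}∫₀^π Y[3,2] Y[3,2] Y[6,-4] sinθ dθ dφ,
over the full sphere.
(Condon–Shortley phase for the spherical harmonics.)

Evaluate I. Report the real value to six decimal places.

Checks pass: Σm=0; 12 even; l₃=6∈[0,6].
(2·3+1)(2·3+1)(2·6+1) = 637
Δ: 0! 6! 6! / 13! → 1/12012
sum: t=0:+1/1296 = 1/1296
3j²(3 3 6; 0 0 0) = Δ·Π!·Σ² = 100/3003  (sign +1)
sum: t=0:+1/14400 = 1/14400
3j²(3 3 6; 2 2 -4) = Δ·Π!·Σ² = 6/143  (sign +1)
combine: 4πI² = 637·100/3003·6/143 = 1400/1573
take √, sign +1: I = 0.26613055

0.266131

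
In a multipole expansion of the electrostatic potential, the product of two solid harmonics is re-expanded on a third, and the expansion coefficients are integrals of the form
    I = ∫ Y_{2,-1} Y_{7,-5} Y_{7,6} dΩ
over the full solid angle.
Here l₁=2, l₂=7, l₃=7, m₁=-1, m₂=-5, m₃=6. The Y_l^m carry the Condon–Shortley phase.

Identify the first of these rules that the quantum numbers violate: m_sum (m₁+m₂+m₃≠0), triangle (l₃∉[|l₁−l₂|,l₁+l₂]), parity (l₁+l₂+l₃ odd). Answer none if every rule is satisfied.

Σmᵢ = 0  ✓
l₃∈[|l₁−l₂|,l₁+l₂]=[5,9], have l₃=7  ✓
Σlᵢ = 16 ⇒ even  ✓

none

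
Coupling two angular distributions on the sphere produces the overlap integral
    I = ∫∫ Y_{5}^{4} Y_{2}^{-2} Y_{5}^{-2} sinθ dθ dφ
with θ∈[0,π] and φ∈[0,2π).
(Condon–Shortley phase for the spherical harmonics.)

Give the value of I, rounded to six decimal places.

-0.137240

m-sum 0 ✓  L=12 even ✓  3≤5≤7 ✓
Π(2lᵢ+1) = 11×5×11 = 605
triangle coeff Δ(5,2,5) = 1/38610
Σ_t [0,2]: t=0:+1/2880 t=1:−1/576 t=2:+1/2880 = -1/960
(3j)²=10/429 [(5 2 5; 0 0 0)], sign=+1
Σ_t [0,0]: t=0:+1/20160 = 1/20160
(3j)²=12/715 [(5 2 5; 4 -2 -2)], sign=-1
⇒ 4πI² = 40/169
I = (-1)√(40/169/(4π)) = -0.13724032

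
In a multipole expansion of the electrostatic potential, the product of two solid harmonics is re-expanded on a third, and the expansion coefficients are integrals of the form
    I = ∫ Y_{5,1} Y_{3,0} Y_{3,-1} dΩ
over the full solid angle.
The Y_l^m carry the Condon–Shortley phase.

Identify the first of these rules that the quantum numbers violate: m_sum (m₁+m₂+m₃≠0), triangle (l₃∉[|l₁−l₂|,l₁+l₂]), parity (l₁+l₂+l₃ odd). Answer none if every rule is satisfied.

parity

azimuthal sum: 1 + 0 − 1 = 0  ✓
2 ≤ 3 ≤ 8 (triangle on l)  ✓
L = 5 + 3 + 3 = 11 (odd)  ✗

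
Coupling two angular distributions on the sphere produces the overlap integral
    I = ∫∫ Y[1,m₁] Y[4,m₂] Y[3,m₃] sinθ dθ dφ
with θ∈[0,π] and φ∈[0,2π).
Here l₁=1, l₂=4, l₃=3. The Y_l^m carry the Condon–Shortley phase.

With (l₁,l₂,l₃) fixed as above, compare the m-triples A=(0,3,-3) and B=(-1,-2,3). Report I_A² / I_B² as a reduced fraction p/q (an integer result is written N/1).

Shared (l₁,l₂,l₃)=(1,4,3): N and (l;000)² cancel in I_A²/I_B².
A: Δ = 2!·0!·6!/9! = 1/252; Racah Σ t=1..1: t=1:−1/720 = -1/720; ⇒ 3j(1 4 3; 0 3 -3)² = 1/36, sgn -1
B: Δ = 2!·0!·6!/9! = 1/252; Racah Σ t=2..2: t=2:+1/1440 = 1/1440; ⇒ 3j(1 4 3; -1 -2 3)² = 1/252, sgn +1
I_A²/I_B² = (1/36)/(1/252) = 7/1

7/1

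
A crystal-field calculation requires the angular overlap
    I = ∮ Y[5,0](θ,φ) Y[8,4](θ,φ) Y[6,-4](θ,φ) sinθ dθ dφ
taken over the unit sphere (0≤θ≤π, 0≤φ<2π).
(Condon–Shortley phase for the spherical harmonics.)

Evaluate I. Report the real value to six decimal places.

l₁+l₂+l₃=19 is odd: 3j(l;000)=0 ⇒ I=0

0.000000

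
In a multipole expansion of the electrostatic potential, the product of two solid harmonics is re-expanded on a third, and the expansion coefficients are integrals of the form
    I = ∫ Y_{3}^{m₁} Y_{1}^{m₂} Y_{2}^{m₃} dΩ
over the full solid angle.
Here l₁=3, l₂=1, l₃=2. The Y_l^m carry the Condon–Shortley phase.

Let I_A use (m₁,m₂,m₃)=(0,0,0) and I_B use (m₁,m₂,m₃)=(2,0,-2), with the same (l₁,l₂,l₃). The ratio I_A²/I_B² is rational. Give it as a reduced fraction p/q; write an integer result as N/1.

Same 3,1,2: normalisation and zero-m 3j drop out of the ratio.
A: Δ: 2! 4! 0! / 7! → 1/105; sum: t=1:−1/4 = -1/4; 3j²(3 1 2; 0 0 0) = Δ·Π!·Σ² = 3/35  (sign -1)
B: Δ: 2! 4! 0! / 7! → 1/105; sum: t=1:−1/24 = -1/24; 3j²(3 1 2; 2 0 -2) = Δ·Π!·Σ² = 1/21  (sign -1)
I_A²/I_B² = (3/35)/(1/21) = 9/5

9/5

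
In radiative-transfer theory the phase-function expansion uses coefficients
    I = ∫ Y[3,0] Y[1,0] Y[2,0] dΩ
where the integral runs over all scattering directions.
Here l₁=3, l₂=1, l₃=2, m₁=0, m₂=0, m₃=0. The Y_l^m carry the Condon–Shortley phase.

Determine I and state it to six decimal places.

0.247767

Checks pass: Σm=0; 6 even; l₃=2∈[2,4].
(2·3+1)(2·1+1)(2·2+1) = 105
Δ: 2! 4! 0! / 7! → 1/105
sum: t=1:−1/4 = -1/4
3j²(3 1 2; 0 0 0) = Δ·Π!·Σ² = 3/35  (sign -1)
(m-triple is (0,0,0) — same symbol as above.)
combine: 4πI² = 105·3/35·3/35 = 27/35
take √, sign +1: I = 0.24776670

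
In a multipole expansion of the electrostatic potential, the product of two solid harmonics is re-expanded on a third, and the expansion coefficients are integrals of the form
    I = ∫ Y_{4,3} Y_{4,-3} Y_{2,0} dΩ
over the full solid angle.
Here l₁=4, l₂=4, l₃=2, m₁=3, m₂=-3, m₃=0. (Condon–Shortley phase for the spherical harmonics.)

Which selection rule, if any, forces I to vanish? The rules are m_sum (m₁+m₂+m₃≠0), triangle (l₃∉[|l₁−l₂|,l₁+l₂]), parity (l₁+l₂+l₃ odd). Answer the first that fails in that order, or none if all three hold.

none

azimuthal sum: 3 − 3 + 0 = 0  ✓
0 ≤ 2 ≤ 8 (triangle on l)  ✓
L = 4 + 4 + 2 = 10 (even)  ✓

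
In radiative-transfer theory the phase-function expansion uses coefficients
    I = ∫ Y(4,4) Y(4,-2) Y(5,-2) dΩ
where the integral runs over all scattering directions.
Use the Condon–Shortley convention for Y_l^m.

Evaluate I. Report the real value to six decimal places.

0.000000

Σlᵢ=13 odd — θ-integrand is odd under cosθ→−cosθ; I=0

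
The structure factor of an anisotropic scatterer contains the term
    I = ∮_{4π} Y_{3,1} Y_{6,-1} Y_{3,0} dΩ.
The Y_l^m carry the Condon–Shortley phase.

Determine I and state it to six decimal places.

Checks pass: Σm=0; 12 even; l₃=3∈[3,9].
(2·3+1)(2·6+1)(2·3+1) = 637
Δ: 6! 0! 6! / 13! → 1/12012
sum: t=3:−1/1296 = -1/1296
3j²(3 6 3; 0 0 0) = Δ·Π!·Σ² = 100/3003  (sign +1)
sum: t=2:+1/1728 = 1/1728
3j²(3 6 3; 1 -1 0) = Δ·Π!·Σ² = 25/858  (sign -1)
combine: 4πI² = 637·100/3003·25/858 = 8750/14157
take √, sign -1: I = -0.22177545

-0.221775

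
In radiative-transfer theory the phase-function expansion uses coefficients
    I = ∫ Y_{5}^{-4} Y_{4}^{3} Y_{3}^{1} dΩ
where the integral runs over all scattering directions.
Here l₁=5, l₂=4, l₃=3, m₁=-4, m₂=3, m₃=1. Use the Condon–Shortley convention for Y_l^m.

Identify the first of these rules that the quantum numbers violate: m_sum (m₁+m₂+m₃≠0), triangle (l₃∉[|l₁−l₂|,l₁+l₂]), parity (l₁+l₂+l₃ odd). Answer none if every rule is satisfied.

azimuthal sum: -4 + 3 + 1 = 0  ✓
1 ≤ 3 ≤ 9 (triangle on l)  ✓
L = 5 + 4 + 3 = 12 (even)  ✓

none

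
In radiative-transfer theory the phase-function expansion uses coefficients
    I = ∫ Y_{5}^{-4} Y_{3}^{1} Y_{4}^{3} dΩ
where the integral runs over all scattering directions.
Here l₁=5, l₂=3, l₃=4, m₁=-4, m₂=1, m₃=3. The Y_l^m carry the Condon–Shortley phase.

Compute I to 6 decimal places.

0.042401

m-sum 0 ✓  L=12 even ✓  2≤4≤8 ✓
Π(2lᵢ+1) = 11×7×9 = 693
triangle coeff Δ(5,3,4) = 1/180180
Σ_t [1,3]: t=1:−1/576 t=2:+1/144 t=3:−1/576 = 1/288
(3j)²=20/1001 [(5 3 4; 0 0 0)], sign=+1
Σ_t [3,4]: t=3:−1/4320 t=4:+1/5760 = -1/17280
(3j)²=7/4290 [(5 3 4; -4 1 3)], sign=+1
⇒ 4πI² = 42/1859
I = (+1)√(42/1859/(4π)) = 0.04240138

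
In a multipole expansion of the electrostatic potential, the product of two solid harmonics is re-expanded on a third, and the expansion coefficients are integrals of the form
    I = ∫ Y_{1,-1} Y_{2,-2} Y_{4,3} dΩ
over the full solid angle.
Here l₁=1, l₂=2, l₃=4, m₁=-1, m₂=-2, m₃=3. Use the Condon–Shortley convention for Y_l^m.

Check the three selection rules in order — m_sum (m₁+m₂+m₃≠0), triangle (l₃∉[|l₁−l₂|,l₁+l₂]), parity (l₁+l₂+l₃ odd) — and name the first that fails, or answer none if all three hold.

Σmᵢ = 0  ✓
l₃∈[|l₁−l₂|,l₁+l₂]=[1,3], have l₃=4  ✗
Σlᵢ = 7 ⇒ odd

triangle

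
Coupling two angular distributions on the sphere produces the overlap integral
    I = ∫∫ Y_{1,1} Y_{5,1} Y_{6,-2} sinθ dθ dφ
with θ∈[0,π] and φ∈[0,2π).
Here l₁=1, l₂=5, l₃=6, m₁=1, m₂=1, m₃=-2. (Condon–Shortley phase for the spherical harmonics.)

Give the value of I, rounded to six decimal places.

0.216205

Rules hold: Σm=0, L=12 even, 4≤6≤6.
N = 3·11·13 = 429
Δ = 0!·2!·10!/13! = 1/858
Racah Σ t=0..0: t=0:+1/14400 = 1/14400
⇒ 3j(1 5 6; 0 0 0)² = 6/143, sgn +1
Racah Σ t=0..0: t=0:+1/34560 = 1/34560
⇒ 3j(1 5 6; 1 1 -2)² = 14/429, sgn +1
4πI² = N·(3j₀)²·(3jₘ)² = 84/143
I = +1·√(0.587413/4π) = 0.21620548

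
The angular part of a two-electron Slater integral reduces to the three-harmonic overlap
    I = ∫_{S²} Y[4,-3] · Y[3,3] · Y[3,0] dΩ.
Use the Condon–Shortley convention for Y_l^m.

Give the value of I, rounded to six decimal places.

0.203551

Rules hold: Σm=0, L=10 even, 1≤3≤7.
N = 9·7·7 = 441
Δ = 4!·4!·2!/11! = 1/34650
Racah Σ t=1..3: t=1:−1/72 t=2:+1/16 t=3:−1/72 = 5/144
⇒ 3j(4 3 3; 0 0 0)² = 2/77, sgn -1
Racah Σ t=4..4: t=4:+1/288 = 1/288
⇒ 3j(4 3 3; -3 3 0)² = 1/22, sgn -1
4πI² = N·(3j₀)²·(3jₘ)² = 63/121
I = +1·√(0.520661/4π) = 0.20355073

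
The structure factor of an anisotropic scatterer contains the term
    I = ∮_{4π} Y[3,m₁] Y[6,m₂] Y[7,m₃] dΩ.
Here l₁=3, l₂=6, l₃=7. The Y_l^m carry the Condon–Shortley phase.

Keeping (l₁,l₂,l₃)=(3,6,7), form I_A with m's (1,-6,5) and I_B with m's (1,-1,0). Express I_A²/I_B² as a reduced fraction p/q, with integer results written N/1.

Shared (l₁,l₂,l₃)=(3,6,7): N and (l;000)² cancel in I_A²/I_B².
A: Δ = 2!·4!·10!/17! = 1/2042040; Racah Σ t=0..0: t=0:+1/29030400 = 1/29030400; ⇒ 3j(3 6 7; 1 -6 5)² = 99/7735, sgn +1
B: Δ = 2!·4!·10!/17! = 1/2042040; Racah Σ t=0..2: t=0:+1/115200 t=1:−1/103680 t=2:+1/1451520 = -1/3628800; ⇒ 3j(3 6 7; 1 -1 0)² = 1/36465, sgn +1
I_A²/I_B² = (99/7735)/(1/36465) = 3267/7

3267/7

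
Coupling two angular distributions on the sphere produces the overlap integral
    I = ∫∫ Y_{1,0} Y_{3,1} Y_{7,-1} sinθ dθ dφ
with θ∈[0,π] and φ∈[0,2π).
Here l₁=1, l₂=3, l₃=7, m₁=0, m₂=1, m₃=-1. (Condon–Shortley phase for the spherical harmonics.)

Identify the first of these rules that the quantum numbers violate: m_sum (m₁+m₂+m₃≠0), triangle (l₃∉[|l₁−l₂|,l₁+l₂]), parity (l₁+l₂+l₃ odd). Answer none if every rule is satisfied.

triangle

Σmᵢ = 0  ✓
l₃∈[|l₁−l₂|,l₁+l₂]=[2,4], have l₃=7  ✗
Σlᵢ = 11 ⇒ odd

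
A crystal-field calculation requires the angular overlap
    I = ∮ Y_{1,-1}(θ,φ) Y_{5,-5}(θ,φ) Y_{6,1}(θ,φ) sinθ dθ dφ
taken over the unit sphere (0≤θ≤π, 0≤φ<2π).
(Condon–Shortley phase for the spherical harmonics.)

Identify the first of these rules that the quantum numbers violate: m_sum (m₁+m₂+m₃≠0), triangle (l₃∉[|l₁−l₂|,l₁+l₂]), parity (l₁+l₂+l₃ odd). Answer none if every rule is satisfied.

m_sum

azimuthal sum: -1 − 5 + 1 = -5  ✗
4 ≤ 6 ≤ 6 (triangle on l)
L = 1 + 5 + 6 = 12 (even)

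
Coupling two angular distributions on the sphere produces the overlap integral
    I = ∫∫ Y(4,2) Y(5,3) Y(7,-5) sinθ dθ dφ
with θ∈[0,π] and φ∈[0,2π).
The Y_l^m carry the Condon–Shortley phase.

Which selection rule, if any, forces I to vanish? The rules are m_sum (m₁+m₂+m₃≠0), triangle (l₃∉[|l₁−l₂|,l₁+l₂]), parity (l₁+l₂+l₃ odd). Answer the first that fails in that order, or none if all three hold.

m₁+m₂+m₃ = 2 + 3 − 5 = 0  ✓
triangle: |4−5|=1 ≤ l₃=7 ≤ 4+5=9  ✓
parity: l₁+l₂+l₃ = 16 is even  ✓

none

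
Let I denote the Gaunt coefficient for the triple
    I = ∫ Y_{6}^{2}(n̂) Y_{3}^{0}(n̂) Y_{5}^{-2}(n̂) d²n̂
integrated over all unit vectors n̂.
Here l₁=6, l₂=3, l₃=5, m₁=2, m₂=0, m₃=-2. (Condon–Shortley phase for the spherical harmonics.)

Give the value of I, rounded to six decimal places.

0.058844

Checks pass: Σm=0; 14 even; l₃=5∈[3,9].
(2·6+1)(2·3+1)(2·5+1) = 1001
Δ: 4! 8! 2! / 15! → 1/675675
sum: t=1:−1/8640 t=2:+1/2304 t=3:−1/8640 = 7/34560
3j²(6 3 5; 0 0 0) = Δ·Π!·Σ² = 7/429  (sign -1)
sum: t=1:−1/8640 t=2:+1/5760 t=3:−1/60480 = 1/24192
3j²(6 3 5; 2 0 -2) = Δ·Π!·Σ² = 8/3003  (sign -1)
combine: 4πI² = 1001·7/429·8/3003 = 56/1287
take √, sign +1: I = 0.05884368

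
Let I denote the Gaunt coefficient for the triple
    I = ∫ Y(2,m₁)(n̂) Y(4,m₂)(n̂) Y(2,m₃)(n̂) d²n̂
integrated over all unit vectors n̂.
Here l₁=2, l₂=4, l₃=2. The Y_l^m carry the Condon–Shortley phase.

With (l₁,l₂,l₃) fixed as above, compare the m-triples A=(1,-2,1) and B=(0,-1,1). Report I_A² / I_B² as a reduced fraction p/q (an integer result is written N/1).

4/3

l's match ⇒ only the (l;m) 3-j factors differ between A and B.
A: triangle coeff Δ(2,4,2) = 1/630; Σ_t [1,1]: t=1:−1/36 = -1/36; (3j)²=4/63 [(2 4 2; 1 -2 1)], sign=+1
B: triangle coeff Δ(2,4,2) = 1/630; Σ_t [2,2]: t=2:+1/24 = 1/24; (3j)²=1/21 [(2 4 2; 0 -1 1)], sign=-1
I_A²/I_B² = (4/63)/(1/21) = 4/3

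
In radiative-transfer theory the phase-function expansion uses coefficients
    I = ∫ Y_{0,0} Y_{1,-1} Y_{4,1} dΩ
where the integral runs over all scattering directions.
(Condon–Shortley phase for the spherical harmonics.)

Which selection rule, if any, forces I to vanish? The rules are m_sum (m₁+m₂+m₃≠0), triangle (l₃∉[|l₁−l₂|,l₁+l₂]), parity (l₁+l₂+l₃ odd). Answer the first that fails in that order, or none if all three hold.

triangle

Σmᵢ = 0  ✓
l₃∈[|l₁−l₂|,l₁+l₂]=[1,1], have l₃=4  ✗
Σlᵢ = 5 ⇒ odd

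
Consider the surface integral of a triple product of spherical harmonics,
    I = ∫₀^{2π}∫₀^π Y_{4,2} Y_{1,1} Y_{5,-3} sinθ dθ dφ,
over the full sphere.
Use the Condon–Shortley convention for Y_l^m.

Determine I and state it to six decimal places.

-0.259847

Checks pass: Σm=0; 10 even; l₃=5∈[3,5].
(2·4+1)(2·1+1)(2·5+1) = 297
Δ: 0! 8! 2! / 11! → 1/495
sum: t=0:+1/576 = 1/576
3j²(4 1 5; 0 0 0) = Δ·Π!·Σ² = 5/99  (sign -1)
sum: t=0:+1/2880 = 1/2880
3j²(4 1 5; 2 1 -3) = Δ·Π!·Σ² = 28/495  (sign +1)
combine: 4πI² = 297·5/99·28/495 = 28/33
take √, sign -1: I = -0.25984664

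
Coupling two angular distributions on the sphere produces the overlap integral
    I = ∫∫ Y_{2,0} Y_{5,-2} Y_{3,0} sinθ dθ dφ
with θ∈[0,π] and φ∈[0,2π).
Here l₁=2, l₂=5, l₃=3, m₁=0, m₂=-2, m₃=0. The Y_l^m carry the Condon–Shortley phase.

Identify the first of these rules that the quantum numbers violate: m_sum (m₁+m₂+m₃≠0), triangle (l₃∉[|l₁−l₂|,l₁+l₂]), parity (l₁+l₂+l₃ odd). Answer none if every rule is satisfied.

Σmᵢ = -2  ✗
l₃∈[|l₁−l₂|,l₁+l₂]=[3,7], have l₃=3
Σlᵢ = 10 ⇒ even

m_sum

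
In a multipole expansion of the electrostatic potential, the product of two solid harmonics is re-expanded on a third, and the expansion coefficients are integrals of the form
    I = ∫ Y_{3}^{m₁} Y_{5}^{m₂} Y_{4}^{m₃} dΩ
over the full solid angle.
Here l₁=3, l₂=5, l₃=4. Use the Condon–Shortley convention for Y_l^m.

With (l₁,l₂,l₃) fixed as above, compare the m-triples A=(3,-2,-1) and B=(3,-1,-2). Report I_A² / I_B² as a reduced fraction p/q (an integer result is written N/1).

l's match ⇒ only the (l;m) 3-j factors differ between A and B.
A: triangle coeff Δ(3,5,4) = 1/180180; Σ_t [0,0]: t=0:+1/1728 = 1/1728; (3j)²=25/858 [(3 5 4; 3 -2 -1)], sign=-1
B: triangle coeff Δ(3,5,4) = 1/180180; Σ_t [0,0]: t=0:+1/2304 = 1/2304; (3j)²=75/4004 [(3 5 4; 3 -1 -2)], sign=+1
I_A²/I_B² = (25/858)/(75/4004) = 14/9

14/9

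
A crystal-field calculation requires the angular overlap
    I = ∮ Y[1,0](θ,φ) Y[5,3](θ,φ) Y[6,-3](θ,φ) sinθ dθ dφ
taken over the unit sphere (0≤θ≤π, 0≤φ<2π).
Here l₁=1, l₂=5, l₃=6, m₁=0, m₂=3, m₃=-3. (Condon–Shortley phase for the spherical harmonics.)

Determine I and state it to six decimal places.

-0.212310

Rules hold: Σm=0, L=12 even, 4≤6≤6.
N = 3·11·13 = 429
Δ = 0!·2!·10!/13! = 1/858
Racah Σ t=0..0: t=0:+1/14400 = 1/14400
⇒ 3j(1 5 6; 0 0 0)² = 6/143, sgn +1
Racah Σ t=0..0: t=0:+1/80640 = 1/80640
⇒ 3j(1 5 6; 0 3 -3)² = 9/286, sgn -1
4πI² = N·(3j₀)²·(3jₘ)² = 81/143
I = -1·√(0.566434/4π) = -0.21230956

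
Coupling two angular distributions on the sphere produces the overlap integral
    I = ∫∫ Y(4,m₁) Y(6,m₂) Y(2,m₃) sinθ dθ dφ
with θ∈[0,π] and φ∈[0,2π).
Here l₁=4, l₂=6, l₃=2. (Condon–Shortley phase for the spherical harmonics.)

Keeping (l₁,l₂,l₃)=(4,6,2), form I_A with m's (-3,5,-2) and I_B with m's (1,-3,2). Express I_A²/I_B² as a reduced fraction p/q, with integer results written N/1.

55/21

Shared (l₁,l₂,l₃)=(4,6,2): N and (l;000)² cancel in I_A²/I_B².
A: Δ = 8!·0!·4!/13! = 1/6435; Racah Σ t=7..7: t=7:−1/120960 = -1/120960; ⇒ 3j(4 6 2; -3 5 -2)² = 2/39, sgn -1
B: Δ = 8!·0!·4!/13! = 1/6435; Racah Σ t=3..3: t=3:−1/17280 = -1/17280; ⇒ 3j(4 6 2; 1 -3 2)² = 14/715, sgn -1
I_A²/I_B² = (2/39)/(14/715) = 55/21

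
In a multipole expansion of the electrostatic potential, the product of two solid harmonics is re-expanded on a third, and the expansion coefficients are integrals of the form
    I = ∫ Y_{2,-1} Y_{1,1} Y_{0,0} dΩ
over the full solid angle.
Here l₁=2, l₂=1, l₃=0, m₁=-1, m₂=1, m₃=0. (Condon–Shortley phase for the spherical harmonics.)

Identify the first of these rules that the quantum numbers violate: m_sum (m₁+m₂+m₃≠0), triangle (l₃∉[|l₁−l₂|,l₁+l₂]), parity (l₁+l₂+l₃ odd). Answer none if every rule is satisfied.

triangle

Σmᵢ = 0  ✓
l₃∈[|l₁−l₂|,l₁+l₂]=[1,3], have l₃=0  ✗
Σlᵢ = 3 ⇒ odd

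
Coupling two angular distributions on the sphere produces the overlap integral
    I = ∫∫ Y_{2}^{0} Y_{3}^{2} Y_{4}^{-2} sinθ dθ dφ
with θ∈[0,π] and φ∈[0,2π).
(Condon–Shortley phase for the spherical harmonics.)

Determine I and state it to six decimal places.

l₁+l₂+l₃=9 is odd: 3j(l;000)=0 ⇒ I=0

0.000000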